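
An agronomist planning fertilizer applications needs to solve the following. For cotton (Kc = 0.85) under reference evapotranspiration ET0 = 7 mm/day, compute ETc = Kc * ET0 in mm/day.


ETc = Kc * ET0
    = 0.85 * 7
    = 5.95 mm/day


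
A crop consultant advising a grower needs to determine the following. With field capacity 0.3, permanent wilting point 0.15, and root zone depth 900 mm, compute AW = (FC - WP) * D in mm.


AW = (FC - WP) * D
   = (0.3 - 0.15) * 900
   = 0.15 * 900
   = 135 mm


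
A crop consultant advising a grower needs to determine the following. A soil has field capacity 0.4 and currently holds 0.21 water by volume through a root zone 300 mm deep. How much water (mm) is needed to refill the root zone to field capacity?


SMD = (FC - theta) * D
    = (0.4 - 0.21) * 300
    = 0.190 * 300
    = 57 mm


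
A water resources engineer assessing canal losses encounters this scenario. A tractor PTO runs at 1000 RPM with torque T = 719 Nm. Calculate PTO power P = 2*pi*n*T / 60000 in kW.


P = 2*pi*n*T / 60000
  = 2*pi * 1000 * 719 / 60000
  = 4517610.24 / 60000
  = 75.29 kW


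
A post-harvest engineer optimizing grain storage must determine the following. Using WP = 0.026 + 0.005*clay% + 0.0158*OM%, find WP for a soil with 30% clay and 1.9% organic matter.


WP = 0.026 + 0.005*30 + 0.0158*1.9
   = 0.026 + 0.1500 + 0.0300
   = 0.2060


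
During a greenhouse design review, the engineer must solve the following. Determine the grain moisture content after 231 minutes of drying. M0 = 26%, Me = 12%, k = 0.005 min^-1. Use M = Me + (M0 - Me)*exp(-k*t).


M = Me + (M0 - Me) * e^(-k*t)
  = 12 + (26 - 12) * e^(-0.005*231)
  = 12 + 14 * e^(-1.155)
  = 12 + 14 * 0.31506
  = 12 + 4.4108
  = 16.41%


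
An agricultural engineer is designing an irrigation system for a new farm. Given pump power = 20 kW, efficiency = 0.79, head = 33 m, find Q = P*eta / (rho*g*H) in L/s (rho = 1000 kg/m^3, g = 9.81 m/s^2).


Q = (P * 1000 * eta) / (rho * g * H)
  = (20 * 1000 * 0.79) / (1000 * 9.81 * 33)
  = 15800 / 323730
  = 0.04881 m^3/s = 48.81 L/s


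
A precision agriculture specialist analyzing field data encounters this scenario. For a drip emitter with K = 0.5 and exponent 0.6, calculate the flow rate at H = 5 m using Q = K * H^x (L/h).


Q = K * H^x
  = 0.5 * 5^0.6
  = 0.5 * 2.6265
  = 1.31 L/h


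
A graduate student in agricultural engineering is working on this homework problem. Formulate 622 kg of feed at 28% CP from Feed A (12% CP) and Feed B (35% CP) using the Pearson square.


parts_A = CP_b - target = 35 - 28 = 7
parts_B = target - CP_a = 28 - 12 = 16
total_parts = 7 + 16 = 23
Feed A = 622 * 7 / 23 = 189.30 kg
Feed B = 622 * 16 / 23 = 432.70 kg

189.30 kg


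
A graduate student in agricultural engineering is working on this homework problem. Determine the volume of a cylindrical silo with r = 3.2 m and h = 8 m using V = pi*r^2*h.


V = pi * r^2 * h
  = pi * 3.2^2 * 8
  = pi * 10.24 * 8
  = 257.36 m^3


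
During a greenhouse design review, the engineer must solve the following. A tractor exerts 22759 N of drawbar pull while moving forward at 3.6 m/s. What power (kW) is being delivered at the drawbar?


P = F * v / 1000
  = 22759 * 3.6 / 1000
  = 81932.40 / 1000
  = 81.93 kW


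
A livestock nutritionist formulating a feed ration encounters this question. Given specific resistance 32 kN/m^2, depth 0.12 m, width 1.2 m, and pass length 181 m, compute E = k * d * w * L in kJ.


E = k * d * w * L
  = 32 * 0.12 * 1.2 * 181
  = 834.05 kJ


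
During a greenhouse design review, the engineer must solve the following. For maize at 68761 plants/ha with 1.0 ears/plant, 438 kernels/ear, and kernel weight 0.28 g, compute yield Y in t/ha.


Y = density * ears * kernels * kw
  = 68761 * 1.0 * 438 * 0.28 g/ha
  = 8432849.04 g/ha
  = 8432.85 kg/ha = 8.43 t/ha


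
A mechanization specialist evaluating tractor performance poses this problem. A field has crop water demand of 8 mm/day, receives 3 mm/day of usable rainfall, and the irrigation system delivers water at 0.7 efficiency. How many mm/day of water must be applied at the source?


IWR = (ETc - Pe) / Ea
    = (8 - 3) / 0.7
    = 5 / 0.7
    = 7.14 mm/day


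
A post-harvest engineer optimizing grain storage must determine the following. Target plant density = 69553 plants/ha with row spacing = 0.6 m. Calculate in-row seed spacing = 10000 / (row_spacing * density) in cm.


spacing = 10000 / (row_sp * density)
        = 10000 / (0.6 * 69553)
        = 10000 / 41731.80
        = 0.23963 m = 23.96 cm


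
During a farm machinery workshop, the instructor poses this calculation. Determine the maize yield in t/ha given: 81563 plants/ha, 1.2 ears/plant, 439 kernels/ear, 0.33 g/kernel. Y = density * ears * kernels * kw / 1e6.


Y = density * ears * kernels * kw
  = 81563 * 1.2 * 439 * 0.33 g/ha
  = 14179238.17 g/ha
  = 14179.24 kg/ha = 14.18 t/ha


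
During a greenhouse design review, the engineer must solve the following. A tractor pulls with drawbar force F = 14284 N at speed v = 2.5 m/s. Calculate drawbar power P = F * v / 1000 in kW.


P = F * v / 1000
  = 14284 * 2.5 / 1000
  = 35710 / 1000
  = 35.71 kW


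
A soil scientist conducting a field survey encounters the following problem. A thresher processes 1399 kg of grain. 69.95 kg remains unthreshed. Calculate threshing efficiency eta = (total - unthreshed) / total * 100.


eta = (total - unthreshed) / total * 100
    = (1399 - 69.95) / 1399 * 100
    = 1329.05 / 1399 * 100
    = 95%


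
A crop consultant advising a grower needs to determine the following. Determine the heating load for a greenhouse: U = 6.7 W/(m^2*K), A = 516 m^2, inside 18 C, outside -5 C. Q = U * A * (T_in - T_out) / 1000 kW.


dT = 18 - (-5) = 23 K
Q = U * A * dT
  = 6.7 * 516 * 23
  = 79515.60 W = 79.52 kW


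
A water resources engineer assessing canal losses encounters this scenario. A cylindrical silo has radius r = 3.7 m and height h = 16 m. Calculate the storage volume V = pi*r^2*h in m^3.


V = pi * r^2 * h
  = pi * 3.7^2 * 16
  = pi * 13.69 * 16
  = 688.13 m^3


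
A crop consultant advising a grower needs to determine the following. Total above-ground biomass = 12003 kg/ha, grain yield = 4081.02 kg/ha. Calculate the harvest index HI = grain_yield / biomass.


HI = grain_yield / biomass
   = 4081.02 / 12003
   = 0.34


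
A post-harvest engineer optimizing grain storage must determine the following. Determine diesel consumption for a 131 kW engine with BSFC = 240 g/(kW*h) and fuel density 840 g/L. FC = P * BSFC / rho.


FC = P * BSFC / rho_fuel
   = 131 * 240 / 840
   = 31440 / 840
   = 37.43 L/h


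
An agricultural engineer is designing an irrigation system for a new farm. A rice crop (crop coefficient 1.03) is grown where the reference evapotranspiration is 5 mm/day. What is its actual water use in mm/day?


ETc = Kc * ET0
    = 1.03 * 5
    = 5.15 mm/day


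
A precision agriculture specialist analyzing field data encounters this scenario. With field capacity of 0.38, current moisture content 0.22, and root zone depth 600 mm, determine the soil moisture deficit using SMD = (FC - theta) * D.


SMD = (FC - theta) * D
    = (0.38 - 0.22) * 600
    = 0.160 * 600
    = 96 mm


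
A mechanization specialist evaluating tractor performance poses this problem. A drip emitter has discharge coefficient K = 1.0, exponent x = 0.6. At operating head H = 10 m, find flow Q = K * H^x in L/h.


Q = K * H^x
  = 1.0 * 10^0.6
  = 1.0 * 3.9811
  = 3.98 L/h


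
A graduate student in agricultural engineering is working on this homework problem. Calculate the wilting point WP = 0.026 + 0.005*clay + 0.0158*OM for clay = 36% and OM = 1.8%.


WP = 0.026 + 0.005*36 + 0.0158*1.8
   = 0.026 + 0.1800 + 0.0284
   = 0.2344


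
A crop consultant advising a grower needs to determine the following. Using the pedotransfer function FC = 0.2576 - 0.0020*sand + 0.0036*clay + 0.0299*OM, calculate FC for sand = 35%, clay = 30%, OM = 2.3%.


FC = 0.2576 - 0.0020*35 + 0.0036*30 + 0.0299*2.3
   = 0.2576 - 0.0700 + 0.1080 + 0.0688
   = 0.3644


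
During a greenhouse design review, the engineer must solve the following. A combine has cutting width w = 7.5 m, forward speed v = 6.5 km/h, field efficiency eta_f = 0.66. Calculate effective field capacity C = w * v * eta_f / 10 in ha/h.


C = w * v * eta_f / 10
  = 7.5 * 6.5 * 0.66 / 10
  = 32.18 / 10
  = 3.22 ha/h


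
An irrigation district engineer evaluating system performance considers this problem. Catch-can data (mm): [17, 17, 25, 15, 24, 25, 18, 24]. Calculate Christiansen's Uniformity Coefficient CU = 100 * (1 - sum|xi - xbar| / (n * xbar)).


xbar = 165 / 8 = 20.625
sum|xi - xbar| = 31
CU = 100 * (1 - 31 / (8 * 20.625))
   = 100 * (1 - 0.1879)
   = 81.21%


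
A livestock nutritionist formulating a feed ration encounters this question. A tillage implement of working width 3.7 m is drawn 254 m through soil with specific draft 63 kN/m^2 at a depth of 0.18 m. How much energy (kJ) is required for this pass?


E = k * d * w * L
  = 63 * 0.18 * 3.7 * 254
  = 10657.33 kJ


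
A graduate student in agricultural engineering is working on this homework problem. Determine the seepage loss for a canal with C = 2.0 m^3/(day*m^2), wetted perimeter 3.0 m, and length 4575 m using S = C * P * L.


S = C * P * L
  = 2.0 * 3.0 * 4575
  = 27450 m^3/day


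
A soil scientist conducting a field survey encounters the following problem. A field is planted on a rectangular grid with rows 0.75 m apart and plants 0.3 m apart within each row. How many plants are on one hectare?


D = 10000 / (row_sp * plant_sp)
  = 10000 / (0.75 * 0.3)
  = 10000 / 0.2250
  = 44444.44 plants/ha


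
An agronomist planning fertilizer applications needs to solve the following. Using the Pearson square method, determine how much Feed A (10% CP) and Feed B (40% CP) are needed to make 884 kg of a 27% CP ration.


parts_A = CP_b - target = 40 - 27 = 13
parts_B = target - CP_a = 27 - 10 = 17
total_parts = 13 + 17 = 30
Feed A = 884 * 13 / 30 = 383.07 kg
Feed B = 884 * 17 / 30 = 500.93 kg

383.07 kg


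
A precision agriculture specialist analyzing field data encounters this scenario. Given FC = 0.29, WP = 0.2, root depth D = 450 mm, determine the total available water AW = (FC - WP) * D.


AW = (FC - WP) * D
   = (0.29 - 0.2) * 450
   = 0.09 * 450
   = 40.50 mm


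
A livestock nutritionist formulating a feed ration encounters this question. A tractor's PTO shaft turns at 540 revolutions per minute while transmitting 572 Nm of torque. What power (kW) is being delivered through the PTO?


P = 2*pi*n*T / 60000
  = 2*pi * 540 * 572 / 60000
  = 1940750.28 / 60000
  = 32.35 kW


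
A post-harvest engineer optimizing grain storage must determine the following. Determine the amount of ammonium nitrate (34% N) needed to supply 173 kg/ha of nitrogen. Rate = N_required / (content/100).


Rate = N_required / (N_content / 100)
     = 173 / (34 / 100)
     = 173 / 0.34
     = 508.82 kg/ha


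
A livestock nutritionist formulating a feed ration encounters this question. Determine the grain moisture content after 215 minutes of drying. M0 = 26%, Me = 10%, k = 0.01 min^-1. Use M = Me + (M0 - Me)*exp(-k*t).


M = Me + (M0 - Me) * e^(-k*t)
  = 10 + (26 - 10) * e^(-0.01*215)
  = 10 + 16 * e^(-2.150)
  = 10 + 16 * 0.11648
  = 10 + 1.8637
  = 11.86%


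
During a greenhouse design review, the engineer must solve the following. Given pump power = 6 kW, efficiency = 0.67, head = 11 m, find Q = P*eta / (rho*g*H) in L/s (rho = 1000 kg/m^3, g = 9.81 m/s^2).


Q = (P * 1000 * eta) / (rho * g * H)
  = (6 * 1000 * 0.67) / (1000 * 9.81 * 11)
  = 4020 / 107910
  = 0.03725 m^3/s = 37.25 L/s


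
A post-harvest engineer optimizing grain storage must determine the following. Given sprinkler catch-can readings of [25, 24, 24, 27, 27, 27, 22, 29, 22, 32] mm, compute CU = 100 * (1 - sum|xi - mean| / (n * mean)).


xbar = 259 / 10 = 25.900
sum|xi - xbar| = 25
CU = 100 * (1 - 25 / (10 * 25.900))
   = 100 * (1 - 0.0965)
   = 90.35%


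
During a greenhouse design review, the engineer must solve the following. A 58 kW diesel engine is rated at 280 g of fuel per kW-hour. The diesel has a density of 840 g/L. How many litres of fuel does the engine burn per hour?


FC = P * BSFC / rho_fuel
   = 58 * 280 / 840
   = 16240 / 840
   = 19.33 L/h


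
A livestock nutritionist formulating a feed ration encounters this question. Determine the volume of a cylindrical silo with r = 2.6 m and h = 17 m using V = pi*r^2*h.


V = pi * r^2 * h
  = pi * 2.6^2 * 17
  = pi * 6.76 * 17
  = 361.03 m^3


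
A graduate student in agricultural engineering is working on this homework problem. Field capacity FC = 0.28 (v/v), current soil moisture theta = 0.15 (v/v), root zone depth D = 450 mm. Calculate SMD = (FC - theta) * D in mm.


SMD = (FC - theta) * D
    = (0.28 - 0.15) * 450
    = 0.130 * 450
    = 58.50 mm


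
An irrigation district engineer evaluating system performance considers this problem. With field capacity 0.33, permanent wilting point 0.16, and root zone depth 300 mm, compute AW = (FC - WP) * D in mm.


AW = (FC - WP) * D
   = (0.33 - 0.16) * 300
   = 0.17 * 300
   = 51 mm


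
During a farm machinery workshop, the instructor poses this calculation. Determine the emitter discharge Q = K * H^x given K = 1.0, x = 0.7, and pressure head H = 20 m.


Q = K * H^x
  = 1.0 * 20^0.7
  = 1.0 * 8.1418
  = 8.14 L/h


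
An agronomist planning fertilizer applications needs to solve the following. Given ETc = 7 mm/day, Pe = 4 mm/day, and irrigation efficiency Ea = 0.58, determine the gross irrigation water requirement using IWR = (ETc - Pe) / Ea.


IWR = (ETc - Pe) / Ea
    = (7 - 4) / 0.58
    = 3 / 0.58
    = 5.17 mm/day


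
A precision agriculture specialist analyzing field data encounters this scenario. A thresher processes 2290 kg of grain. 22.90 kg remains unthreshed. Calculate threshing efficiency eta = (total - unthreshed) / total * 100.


eta = (total - unthreshed) / total * 100
    = (2290 - 22.90) / 2290 * 100
    = 2267.10 / 2290 * 100
    = 99%


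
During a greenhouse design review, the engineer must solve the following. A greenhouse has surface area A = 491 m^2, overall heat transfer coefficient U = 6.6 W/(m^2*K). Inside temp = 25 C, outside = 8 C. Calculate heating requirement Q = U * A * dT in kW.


dT = 25 - (8) = 17 K
Q = U * A * dT
  = 6.6 * 491 * 17
  = 55090.20 W = 55.09 kW


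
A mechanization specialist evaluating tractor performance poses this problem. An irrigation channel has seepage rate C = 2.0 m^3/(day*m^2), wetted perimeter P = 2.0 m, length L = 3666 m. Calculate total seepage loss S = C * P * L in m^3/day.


S = C * P * L
  = 2.0 * 2.0 * 3666
  = 14664 m^3/day


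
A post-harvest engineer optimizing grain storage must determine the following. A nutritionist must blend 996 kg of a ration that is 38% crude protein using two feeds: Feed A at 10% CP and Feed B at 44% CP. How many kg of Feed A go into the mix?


parts_A = CP_b - target = 44 - 38 = 6
parts_B = target - CP_a = 38 - 10 = 28
total_parts = 6 + 28 = 34
Feed A = 996 * 6 / 34 = 175.76 kg
Feed B = 996 * 28 / 34 = 820.24 kg

175.76 kg


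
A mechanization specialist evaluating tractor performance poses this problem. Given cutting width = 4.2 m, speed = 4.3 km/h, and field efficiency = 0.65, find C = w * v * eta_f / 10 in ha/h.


C = w * v * eta_f / 10
  = 4.2 * 4.3 * 0.65 / 10
  = 11.74 / 10
  = 1.17 ha/h


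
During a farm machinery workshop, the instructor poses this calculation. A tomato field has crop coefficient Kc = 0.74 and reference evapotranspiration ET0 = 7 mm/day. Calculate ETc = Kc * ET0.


ETc = Kc * ET0
    = 0.74 * 7
    = 5.18 mm/day


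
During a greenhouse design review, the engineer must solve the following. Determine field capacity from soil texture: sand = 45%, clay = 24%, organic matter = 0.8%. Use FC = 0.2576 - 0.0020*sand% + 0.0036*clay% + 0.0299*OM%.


FC = 0.2576 - 0.0020*45 + 0.0036*24 + 0.0299*0.8
   = 0.2576 - 0.0900 + 0.0864 + 0.0239
   = 0.2779


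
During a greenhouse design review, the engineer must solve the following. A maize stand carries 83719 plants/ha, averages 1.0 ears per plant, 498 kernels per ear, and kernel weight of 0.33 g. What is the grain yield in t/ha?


Y = density * ears * kernels * kw
  = 83719 * 1.0 * 498 * 0.33 g/ha
  = 13758380.46 g/ha
  = 13758.38 kg/ha = 13.76 t/ha


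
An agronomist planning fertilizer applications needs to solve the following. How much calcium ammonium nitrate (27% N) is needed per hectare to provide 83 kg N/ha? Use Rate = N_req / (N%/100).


Rate = N_required / (N_content / 100)
     = 83 / (27 / 100)
     = 83 / 0.27
     = 307.41 kg/ha


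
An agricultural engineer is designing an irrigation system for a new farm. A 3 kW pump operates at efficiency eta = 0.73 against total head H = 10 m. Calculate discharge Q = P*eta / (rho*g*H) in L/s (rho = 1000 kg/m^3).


Q = (P * 1000 * eta) / (rho * g * H)
  = (3 * 1000 * 0.73) / (1000 * 9.81 * 10)
  = 2190 / 98100
  = 0.02232 m^3/s = 22.32 L/s


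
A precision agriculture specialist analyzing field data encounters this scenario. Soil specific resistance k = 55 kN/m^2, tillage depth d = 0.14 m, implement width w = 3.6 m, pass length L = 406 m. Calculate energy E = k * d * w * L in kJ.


E = k * d * w * L
  = 55 * 0.14 * 3.6 * 406
  = 11254.32 kJ


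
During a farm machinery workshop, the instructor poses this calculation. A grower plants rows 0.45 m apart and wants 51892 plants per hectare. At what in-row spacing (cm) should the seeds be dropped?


spacing = 10000 / (row_sp * density)
        = 10000 / (0.45 * 51892)
        = 10000 / 23351.40
        = 0.42824 m = 42.82 cm


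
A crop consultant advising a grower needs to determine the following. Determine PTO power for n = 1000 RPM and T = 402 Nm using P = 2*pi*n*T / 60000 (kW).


P = 2*pi*n*T / 60000
  = 2*pi * 1000 * 402 / 60000
  = 2525840.49 / 60000
  = 42.10 kW


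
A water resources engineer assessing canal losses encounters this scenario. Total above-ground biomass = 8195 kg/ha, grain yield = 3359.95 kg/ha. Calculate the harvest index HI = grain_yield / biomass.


HI = grain_yield / biomass
   = 3359.95 / 8195
   = 0.41


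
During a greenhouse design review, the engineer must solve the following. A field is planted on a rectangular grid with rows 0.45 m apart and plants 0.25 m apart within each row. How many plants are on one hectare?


D = 10000 / (row_sp * plant_sp)
  = 10000 / (0.45 * 0.25)
  = 10000 / 0.1125
  = 88888.89 plants/ha


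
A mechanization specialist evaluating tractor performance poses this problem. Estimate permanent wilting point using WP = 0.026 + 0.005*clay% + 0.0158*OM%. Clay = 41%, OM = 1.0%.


WP = 0.026 + 0.005*41 + 0.0158*1.0
   = 0.026 + 0.2050 + 0.0158
   = 0.2468


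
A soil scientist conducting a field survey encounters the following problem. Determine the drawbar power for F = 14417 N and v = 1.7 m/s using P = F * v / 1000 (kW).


P = F * v / 1000
  = 14417 * 1.7 / 1000
  = 24508.90 / 1000
  = 24.51 kW


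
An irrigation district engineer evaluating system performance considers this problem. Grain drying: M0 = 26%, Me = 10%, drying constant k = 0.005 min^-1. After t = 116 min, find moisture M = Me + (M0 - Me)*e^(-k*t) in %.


M = Me + (M0 - Me) * e^(-k*t)
  = 10 + (26 - 10) * e^(-0.005*116)
  = 10 + 16 * e^(-0.580)
  = 10 + 16 * 0.55990
  = 10 + 8.9584
  = 18.96%


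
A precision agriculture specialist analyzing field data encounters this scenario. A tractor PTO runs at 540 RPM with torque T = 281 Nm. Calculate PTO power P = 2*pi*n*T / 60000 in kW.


P = 2*pi*n*T / 60000
  = 2*pi * 540 * 281 / 60000
  = 953410.54 / 60000
  = 15.89 kW


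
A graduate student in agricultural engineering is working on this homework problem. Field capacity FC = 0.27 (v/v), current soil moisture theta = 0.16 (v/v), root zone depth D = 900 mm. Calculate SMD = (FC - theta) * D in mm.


SMD = (FC - theta) * D
    = (0.27 - 0.16) * 900
    = 0.110 * 900
    = 99 mm


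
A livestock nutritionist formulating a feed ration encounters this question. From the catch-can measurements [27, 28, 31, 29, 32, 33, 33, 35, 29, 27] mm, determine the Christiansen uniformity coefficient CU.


xbar = 304 / 10 = 30.400
sum|xi - xbar| = 24
CU = 100 * (1 - 24 / (10 * 30.400))
   = 100 * (1 - 0.0789)
   = 92.11%


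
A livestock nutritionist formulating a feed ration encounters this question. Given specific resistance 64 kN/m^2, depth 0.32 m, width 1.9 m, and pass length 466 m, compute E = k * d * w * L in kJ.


E = k * d * w * L
  = 64 * 0.32 * 1.9 * 466
  = 18132.99 kJ


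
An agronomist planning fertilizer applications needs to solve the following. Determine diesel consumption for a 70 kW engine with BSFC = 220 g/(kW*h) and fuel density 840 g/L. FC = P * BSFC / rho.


FC = P * BSFC / rho_fuel
   = 70 * 220 / 840
   = 15400 / 840
   = 18.33 L/h


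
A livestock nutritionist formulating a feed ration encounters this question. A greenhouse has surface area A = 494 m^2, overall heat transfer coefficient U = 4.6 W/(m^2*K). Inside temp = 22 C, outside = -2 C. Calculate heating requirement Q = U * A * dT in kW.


dT = 22 - (-2) = 24 K
Q = U * A * dT
  = 4.6 * 494 * 24
  = 54537.60 W = 54.54 kW


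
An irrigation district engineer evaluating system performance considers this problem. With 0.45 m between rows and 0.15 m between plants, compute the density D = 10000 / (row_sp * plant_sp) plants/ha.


D = 10000 / (row_sp * plant_sp)
  = 10000 / (0.45 * 0.15)
  = 10000 / 0.0675
  = 148148.15 plants/ha


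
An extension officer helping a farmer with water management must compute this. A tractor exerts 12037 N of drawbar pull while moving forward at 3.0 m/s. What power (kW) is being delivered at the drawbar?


P = F * v / 1000
  = 12037 * 3.0 / 1000
  = 36111 / 1000
  = 36.11 kW


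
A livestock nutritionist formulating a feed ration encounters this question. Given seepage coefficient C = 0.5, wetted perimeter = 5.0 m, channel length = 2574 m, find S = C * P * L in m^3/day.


S = C * P * L
  = 0.5 * 5.0 * 2574
  = 6435 m^3/day


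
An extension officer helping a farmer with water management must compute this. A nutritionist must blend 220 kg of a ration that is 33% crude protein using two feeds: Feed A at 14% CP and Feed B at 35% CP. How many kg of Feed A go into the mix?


parts_A = CP_b - target = 35 - 33 = 2
parts_B = target - CP_a = 33 - 14 = 19
total_parts = 2 + 19 = 21
Feed A = 220 * 2 / 21 = 20.95 kg
Feed B = 220 * 19 / 21 = 199.05 kg

20.95 kg


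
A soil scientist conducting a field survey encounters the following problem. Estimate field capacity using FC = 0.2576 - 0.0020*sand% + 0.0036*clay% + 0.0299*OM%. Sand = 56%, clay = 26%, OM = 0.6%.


FC = 0.2576 - 0.0020*56 + 0.0036*26 + 0.0299*0.6
   = 0.2576 - 0.1120 + 0.0936 + 0.0179
   = 0.2571


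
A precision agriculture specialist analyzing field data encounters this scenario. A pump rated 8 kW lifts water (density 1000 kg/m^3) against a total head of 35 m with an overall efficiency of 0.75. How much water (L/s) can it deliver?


Q = (P * 1000 * eta) / (rho * g * H)
  = (8 * 1000 * 0.75) / (1000 * 9.81 * 35)
  = 6000 / 343350
  = 0.01747 m^3/s = 17.47 L/s


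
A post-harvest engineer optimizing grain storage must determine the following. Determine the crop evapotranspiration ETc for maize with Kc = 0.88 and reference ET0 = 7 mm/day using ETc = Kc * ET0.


ETc = Kc * ET0
    = 0.88 * 7
    = 6.16 mm/day


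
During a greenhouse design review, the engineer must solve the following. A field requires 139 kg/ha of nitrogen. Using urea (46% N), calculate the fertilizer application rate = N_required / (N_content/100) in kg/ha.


Rate = N_required / (N_content / 100)
     = 139 / (46 / 100)
     = 139 / 0.46
     = 302.17 kg/ha


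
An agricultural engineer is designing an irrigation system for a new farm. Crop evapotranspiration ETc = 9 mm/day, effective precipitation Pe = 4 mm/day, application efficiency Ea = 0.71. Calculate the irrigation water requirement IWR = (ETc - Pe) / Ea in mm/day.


IWR = (ETc - Pe) / Ea
    = (9 - 4) / 0.71
    = 5 / 0.71
    = 7.04 mm/day


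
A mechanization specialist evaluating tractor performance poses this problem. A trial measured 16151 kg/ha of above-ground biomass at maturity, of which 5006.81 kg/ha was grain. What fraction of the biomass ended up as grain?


HI = grain_yield / biomass
   = 5006.81 / 16151
   = 0.31


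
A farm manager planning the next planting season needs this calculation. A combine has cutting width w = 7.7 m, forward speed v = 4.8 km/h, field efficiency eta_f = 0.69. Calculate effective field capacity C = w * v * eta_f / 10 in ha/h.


C = w * v * eta_f / 10
  = 7.7 * 4.8 * 0.69 / 10
  = 25.50 / 10
  = 2.55 ha/h


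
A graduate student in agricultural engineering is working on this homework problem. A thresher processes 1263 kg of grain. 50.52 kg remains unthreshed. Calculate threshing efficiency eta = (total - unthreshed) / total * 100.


eta = (total - unthreshed) / total * 100
    = (1263 - 50.52) / 1263 * 100
    = 1212.48 / 1263 * 100
    = 96%


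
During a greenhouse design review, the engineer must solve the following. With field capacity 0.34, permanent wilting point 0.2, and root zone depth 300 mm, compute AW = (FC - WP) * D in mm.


AW = (FC - WP) * D
   = (0.34 - 0.2) * 300
   = 0.14 * 300
   = 42 mm


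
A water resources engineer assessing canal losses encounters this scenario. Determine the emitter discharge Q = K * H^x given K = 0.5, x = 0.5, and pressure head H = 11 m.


Q = K * H^x
  = 0.5 * 11^0.5
  = 0.5 * 3.3166
  = 1.66 L/h


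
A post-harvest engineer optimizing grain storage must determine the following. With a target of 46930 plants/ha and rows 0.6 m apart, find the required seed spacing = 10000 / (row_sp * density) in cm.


spacing = 10000 / (row_sp * density)
        = 10000 / (0.6 * 46930)
        = 10000 / 28158
        = 0.35514 m = 35.51 cm


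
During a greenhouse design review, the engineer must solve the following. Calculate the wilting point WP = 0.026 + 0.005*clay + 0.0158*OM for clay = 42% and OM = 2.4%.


WP = 0.026 + 0.005*42 + 0.0158*2.4
   = 0.026 + 0.2100 + 0.0379
   = 0.2739


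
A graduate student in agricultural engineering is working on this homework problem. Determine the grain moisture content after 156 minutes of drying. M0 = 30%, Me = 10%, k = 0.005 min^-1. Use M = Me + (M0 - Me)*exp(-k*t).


M = Me + (M0 - Me) * e^(-k*t)
  = 10 + (30 - 10) * e^(-0.005*156)
  = 10 + 20 * e^(-0.780)
  = 10 + 20 * 0.45841
  = 10 + 9.1681
  = 19.17%


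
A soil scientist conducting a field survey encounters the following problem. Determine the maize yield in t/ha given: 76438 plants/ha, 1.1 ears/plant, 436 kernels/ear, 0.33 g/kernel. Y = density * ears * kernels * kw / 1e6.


Y = density * ears * kernels * kw
  = 76438 * 1.1 * 436 * 0.33 g/ha
  = 12097689.38 g/ha
  = 12097.69 kg/ha = 12.10 t/ha


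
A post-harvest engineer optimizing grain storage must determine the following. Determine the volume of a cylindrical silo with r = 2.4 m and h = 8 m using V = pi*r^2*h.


V = pi * r^2 * h
  = pi * 2.4^2 * 8
  = pi * 5.76 * 8
  = 144.76 m^3


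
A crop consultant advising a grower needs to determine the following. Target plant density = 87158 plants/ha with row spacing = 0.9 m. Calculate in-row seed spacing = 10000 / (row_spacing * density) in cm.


spacing = 10000 / (row_sp * density)
        = 10000 / (0.9 * 87158)
        = 10000 / 78442.20
        = 0.12748 m = 12.75 cm


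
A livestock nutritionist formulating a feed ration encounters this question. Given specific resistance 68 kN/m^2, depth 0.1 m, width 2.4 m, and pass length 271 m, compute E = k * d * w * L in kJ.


E = k * d * w * L
  = 68 * 0.1 * 2.4 * 271
  = 4422.72 kJ


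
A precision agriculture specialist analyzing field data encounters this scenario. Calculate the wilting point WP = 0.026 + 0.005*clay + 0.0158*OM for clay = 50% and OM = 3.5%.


WP = 0.026 + 0.005*50 + 0.0158*3.5
   = 0.026 + 0.2500 + 0.0553
   = 0.3313


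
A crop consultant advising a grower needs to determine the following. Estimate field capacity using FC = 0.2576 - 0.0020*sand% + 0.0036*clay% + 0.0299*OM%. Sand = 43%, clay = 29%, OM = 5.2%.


FC = 0.2576 - 0.0020*43 + 0.0036*29 + 0.0299*5.2
   = 0.2576 - 0.0860 + 0.1044 + 0.1555
   = 0.4315


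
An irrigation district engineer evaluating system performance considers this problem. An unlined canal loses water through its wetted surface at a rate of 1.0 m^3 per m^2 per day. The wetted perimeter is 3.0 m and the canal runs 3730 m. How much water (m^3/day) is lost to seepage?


S = C * P * L
  = 1.0 * 3.0 * 3730
  = 11190 m^3/day


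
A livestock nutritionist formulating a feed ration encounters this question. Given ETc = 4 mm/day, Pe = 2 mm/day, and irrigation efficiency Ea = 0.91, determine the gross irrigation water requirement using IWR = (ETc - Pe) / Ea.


IWR = (ETc - Pe) / Ea
    = (4 - 2) / 0.91
    = 2 / 0.91
    = 2.20 mm/day


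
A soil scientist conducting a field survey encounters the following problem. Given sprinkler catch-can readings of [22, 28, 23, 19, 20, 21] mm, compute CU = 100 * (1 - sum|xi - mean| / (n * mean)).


xbar = 133 / 6 = 22.167
sum|xi - xbar| = 13.333
CU = 100 * (1 - 13.333 / (6 * 22.167))
   = 100 * (1 - 0.1003)
   = 89.97%


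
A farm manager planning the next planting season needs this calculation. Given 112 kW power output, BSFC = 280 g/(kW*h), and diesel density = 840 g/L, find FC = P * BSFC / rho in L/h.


FC = P * BSFC / rho_fuel
   = 112 * 280 / 840
   = 31360 / 840
   = 37.33 L/h


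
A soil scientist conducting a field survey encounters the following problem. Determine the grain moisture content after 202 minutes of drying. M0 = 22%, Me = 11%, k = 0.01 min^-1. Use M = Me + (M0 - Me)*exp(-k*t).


M = Me + (M0 - Me) * e^(-k*t)
  = 11 + (22 - 11) * e^(-0.01*202)
  = 11 + 11 * e^(-2.020)
  = 11 + 11 * 0.13266
  = 11 + 1.4592
  = 12.46%


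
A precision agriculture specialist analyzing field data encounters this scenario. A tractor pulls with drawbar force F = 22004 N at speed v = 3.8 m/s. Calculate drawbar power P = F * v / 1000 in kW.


P = F * v / 1000
  = 22004 * 3.8 / 1000
  = 83615.20 / 1000
  = 83.62 kW


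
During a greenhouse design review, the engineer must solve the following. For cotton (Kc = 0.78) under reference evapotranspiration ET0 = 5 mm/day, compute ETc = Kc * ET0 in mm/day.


ETc = Kc * ET0
    = 0.78 * 5
    = 3.90 mm/day


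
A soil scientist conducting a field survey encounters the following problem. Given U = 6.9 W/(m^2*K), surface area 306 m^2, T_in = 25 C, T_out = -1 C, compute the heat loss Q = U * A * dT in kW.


dT = 25 - (-1) = 26 K
Q = U * A * dT
  = 6.9 * 306 * 26
  = 54896.40 W = 54.90 kW


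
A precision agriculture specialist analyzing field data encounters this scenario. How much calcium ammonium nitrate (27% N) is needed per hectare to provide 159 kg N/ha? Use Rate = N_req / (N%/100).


Rate = N_required / (N_content / 100)
     = 159 / (27 / 100)
     = 159 / 0.27
     = 588.89 kg/ha


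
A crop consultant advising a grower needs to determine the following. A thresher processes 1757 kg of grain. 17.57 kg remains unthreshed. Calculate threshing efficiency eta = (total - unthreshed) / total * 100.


eta = (total - unthreshed) / total * 100
    = (1757 - 17.57) / 1757 * 100
    = 1739.43 / 1757 * 100
    = 99%


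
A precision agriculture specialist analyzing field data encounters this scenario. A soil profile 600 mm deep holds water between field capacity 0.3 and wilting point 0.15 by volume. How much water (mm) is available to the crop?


AW = (FC - WP) * D
   = (0.3 - 0.15) * 600
   = 0.15 * 600
   = 90 mm


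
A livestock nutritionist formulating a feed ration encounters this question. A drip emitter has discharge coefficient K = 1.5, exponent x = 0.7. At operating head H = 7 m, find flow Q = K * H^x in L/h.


Q = K * H^x
  = 1.5 * 7^0.7
  = 1.5 * 3.9045
  = 5.86 L/h


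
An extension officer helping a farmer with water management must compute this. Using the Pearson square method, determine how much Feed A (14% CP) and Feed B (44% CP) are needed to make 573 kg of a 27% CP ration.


parts_A = CP_b - target = 44 - 27 = 17
parts_B = target - CP_a = 27 - 14 = 13
total_parts = 17 + 13 = 30
Feed A = 573 * 17 / 30 = 324.70 kg
Feed B = 573 * 13 / 30 = 248.30 kg

324.70 kg


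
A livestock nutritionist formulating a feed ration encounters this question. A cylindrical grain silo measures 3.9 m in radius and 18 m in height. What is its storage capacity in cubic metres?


V = pi * r^2 * h
  = pi * 3.9^2 * 18
  = pi * 15.21 * 18
  = 860.11 m^3


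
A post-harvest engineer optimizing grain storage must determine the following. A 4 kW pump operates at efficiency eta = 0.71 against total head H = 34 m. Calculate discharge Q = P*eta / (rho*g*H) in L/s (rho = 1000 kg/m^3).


Q = (P * 1000 * eta) / (rho * g * H)
  = (4 * 1000 * 0.71) / (1000 * 9.81 * 34)
  = 2840 / 333540
  = 0.00851 m^3/s = 8.51 L/s


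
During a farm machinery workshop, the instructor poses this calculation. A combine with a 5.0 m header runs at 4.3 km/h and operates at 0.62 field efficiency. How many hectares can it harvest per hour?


C = w * v * eta_f / 10
  = 5.0 * 4.3 * 0.62 / 10
  = 13.33 / 10
  = 1.33 ha/h


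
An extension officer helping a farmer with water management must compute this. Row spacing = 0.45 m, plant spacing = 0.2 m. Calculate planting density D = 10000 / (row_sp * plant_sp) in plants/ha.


D = 10000 / (row_sp * plant_sp)
  = 10000 / (0.45 * 0.2)
  = 10000 / 0.0900
  = 111111.11 plants/ha


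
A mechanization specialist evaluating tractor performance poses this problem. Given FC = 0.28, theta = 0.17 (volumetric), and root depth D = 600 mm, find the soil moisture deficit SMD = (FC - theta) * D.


SMD = (FC - theta) * D
    = (0.28 - 0.17) * 600
    = 0.110 * 600
    = 66 mm


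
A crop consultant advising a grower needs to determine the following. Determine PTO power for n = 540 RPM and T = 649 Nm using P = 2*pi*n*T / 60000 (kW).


P = 2*pi*n*T / 60000
  = 2*pi * 540 * 649 / 60000
  = 2202005.12 / 60000
  = 36.70 kW


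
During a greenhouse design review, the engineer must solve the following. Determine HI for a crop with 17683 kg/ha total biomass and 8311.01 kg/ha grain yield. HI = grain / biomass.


HI = grain_yield / biomass
   = 8311.01 / 17683
   = 0.47


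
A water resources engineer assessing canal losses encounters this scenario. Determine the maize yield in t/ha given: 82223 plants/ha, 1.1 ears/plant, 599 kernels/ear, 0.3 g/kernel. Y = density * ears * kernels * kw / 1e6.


Y = density * ears * kernels * kw
  = 82223 * 1.1 * 599 * 0.3 g/ha
  = 16253020.41 g/ha
  = 16253.02 kg/ha = 16.25 t/ha


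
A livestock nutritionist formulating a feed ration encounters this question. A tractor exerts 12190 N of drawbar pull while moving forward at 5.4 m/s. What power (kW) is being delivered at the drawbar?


P = F * v / 1000
  = 12190 * 5.4 / 1000
  = 65826 / 1000
  = 65.83 kW


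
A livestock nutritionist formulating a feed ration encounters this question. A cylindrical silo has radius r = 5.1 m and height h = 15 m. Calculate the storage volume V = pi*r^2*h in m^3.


V = pi * r^2 * h
  = pi * 5.1^2 * 15
  = pi * 26.01 * 15
  = 1225.69 m^3


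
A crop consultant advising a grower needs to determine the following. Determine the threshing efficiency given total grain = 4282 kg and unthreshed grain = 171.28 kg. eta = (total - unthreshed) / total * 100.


eta = (total - unthreshed) / total * 100
    = (4282 - 171.28) / 4282 * 100
    = 4110.72 / 4282 * 100
    = 96%


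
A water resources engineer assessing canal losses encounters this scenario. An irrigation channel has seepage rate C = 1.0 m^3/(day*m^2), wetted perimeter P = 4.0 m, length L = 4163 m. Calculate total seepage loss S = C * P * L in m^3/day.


S = C * P * L
  = 1.0 * 4.0 * 4163
  = 16652 m^3/day


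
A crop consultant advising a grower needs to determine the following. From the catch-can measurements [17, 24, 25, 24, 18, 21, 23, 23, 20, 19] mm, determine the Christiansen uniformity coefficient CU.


xbar = 214 / 10 = 21.400
sum|xi - xbar| = 24
CU = 100 * (1 - 24 / (10 * 21.400))
   = 100 * (1 - 0.1121)
   = 88.79%


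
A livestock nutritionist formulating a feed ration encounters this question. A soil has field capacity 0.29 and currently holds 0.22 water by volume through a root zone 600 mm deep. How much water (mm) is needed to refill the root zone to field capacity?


SMD = (FC - theta) * D
    = (0.29 - 0.22) * 600
    = 0.070 * 600
    = 42 mm


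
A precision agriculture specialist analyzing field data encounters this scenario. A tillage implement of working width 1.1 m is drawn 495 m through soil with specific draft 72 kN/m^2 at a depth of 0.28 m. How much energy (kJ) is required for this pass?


E = k * d * w * L
  = 72 * 0.28 * 1.1 * 495
  = 10977.12 kJ


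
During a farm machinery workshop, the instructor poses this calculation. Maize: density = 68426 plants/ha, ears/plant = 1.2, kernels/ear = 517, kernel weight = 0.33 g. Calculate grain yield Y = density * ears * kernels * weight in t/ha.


Y = density * ears * kernels * kw
  = 68426 * 1.2 * 517 * 0.33 g/ha
  = 14008991.83 g/ha
  = 14008.99 kg/ha = 14.01 t/ha


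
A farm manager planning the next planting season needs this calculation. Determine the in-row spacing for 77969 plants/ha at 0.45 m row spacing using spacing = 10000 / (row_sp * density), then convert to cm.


spacing = 10000 / (row_sp * density)
        = 10000 / (0.45 * 77969)
        = 10000 / 35086.05
        = 0.28501 m = 28.50 cm


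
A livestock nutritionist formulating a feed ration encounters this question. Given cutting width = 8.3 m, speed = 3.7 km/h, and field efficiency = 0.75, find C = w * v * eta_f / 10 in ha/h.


C = w * v * eta_f / 10
  = 8.3 * 3.7 * 0.75 / 10
  = 23.03 / 10
  = 2.30 ha/h


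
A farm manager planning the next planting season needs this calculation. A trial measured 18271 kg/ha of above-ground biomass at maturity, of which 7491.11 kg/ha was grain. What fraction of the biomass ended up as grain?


HI = grain_yield / biomass
   = 7491.11 / 18271
   = 0.41


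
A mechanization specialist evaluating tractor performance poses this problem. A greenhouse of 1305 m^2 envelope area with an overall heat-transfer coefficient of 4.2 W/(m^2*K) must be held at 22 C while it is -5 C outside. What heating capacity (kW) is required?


dT = 22 - (-5) = 27 K
Q = U * A * dT
  = 4.2 * 1305 * 27
  = 147987 W = 147.99 kW


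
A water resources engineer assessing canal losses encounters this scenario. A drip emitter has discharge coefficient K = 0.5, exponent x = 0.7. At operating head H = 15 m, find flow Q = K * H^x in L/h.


Q = K * H^x
  = 0.5 * 15^0.7
  = 0.5 * 6.6568
  = 3.33 L/h


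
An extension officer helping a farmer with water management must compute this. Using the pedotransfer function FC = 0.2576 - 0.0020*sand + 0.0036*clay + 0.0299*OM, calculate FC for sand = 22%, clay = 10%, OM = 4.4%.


FC = 0.2576 - 0.0020*22 + 0.0036*10 + 0.0299*4.4
   = 0.2576 - 0.0440 + 0.0360 + 0.1316
   = 0.3812


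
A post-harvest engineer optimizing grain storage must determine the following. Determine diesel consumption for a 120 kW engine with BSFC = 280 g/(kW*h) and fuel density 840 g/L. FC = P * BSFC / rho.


FC = P * BSFC / rho_fuel
   = 120 * 280 / 840
   = 33600 / 840
   = 40 L/h


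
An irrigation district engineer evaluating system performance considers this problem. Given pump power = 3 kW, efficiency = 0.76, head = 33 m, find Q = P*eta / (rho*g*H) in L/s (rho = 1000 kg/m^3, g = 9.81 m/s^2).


Q = (P * 1000 * eta) / (rho * g * H)
  = (3 * 1000 * 0.76) / (1000 * 9.81 * 33)
  = 2280 / 323730
  = 0.00704 m^3/s = 7.04 L/s
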